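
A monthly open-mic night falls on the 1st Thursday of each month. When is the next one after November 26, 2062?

December 7, 2062

November 2062 starts on a Wednesday, so its 1st Thursday is November 2, 2062 (1 day in).
That is not after November 26, 2062, so look at December 2062.
December 2062 starts on a Friday, so its 1st Thursday is December 7, 2062 (6 days in).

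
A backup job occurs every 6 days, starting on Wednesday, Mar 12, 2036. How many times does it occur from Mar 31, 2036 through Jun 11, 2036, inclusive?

12

Occurrences land 6·i days after Mar 12, 2036 for i = 0, 1, 2, …
Mar 31, 2036 is 19 days after the start; 19 ÷ 6 = 3 remainder 1; since the remainder is 1, round up to i = 4. First occurrence in the window: #5 on Apr 5, 2036 (4×6 = 24 days in).
Jun 11, 2036 is 91 days after the start; 91 ÷ 6 = 15 remainder 1. Last occurrence in the window: #16 on Jun 10, 2036.
Occurrences #5 through #16: 12 in total.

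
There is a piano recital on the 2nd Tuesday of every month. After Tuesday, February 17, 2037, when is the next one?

March 10, 2037

February 2037 starts on a Sunday; its first Tuesday is the 3rd, so the 2nd Tuesday is the 10th — February 10, 2037.
That is not after February 17, 2037, so look at March 2037.
March 2037 starts on a Sunday; its first Tuesday is the 3rd, so the 2nd Tuesday is the 10th — March 10, 2037.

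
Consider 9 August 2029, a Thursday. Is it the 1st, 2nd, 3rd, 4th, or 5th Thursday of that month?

Day 9 falls in week ⌈9/7⌉ of the month.
Days 1–7 hold the 1st Thursday, 8–14 the 2nd, 15–21 the 3rd, 22–28 the 4th, 29–31 the 5th.
9 is in the range for the 2nd.

2nd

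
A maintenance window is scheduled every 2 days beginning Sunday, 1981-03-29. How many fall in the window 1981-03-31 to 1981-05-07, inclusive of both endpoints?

19

Occurrences land 2·i days after 1981-03-29 for i = 0, 1, 2, …
1981-03-31 is 2 days after the start; 2 ÷ 2 = 1 remainder 0. First occurrence in the window: #2 on 1981-03-31 (1×2 = 2 days in).
1981-05-07 is 39 days after the start; 39 ÷ 2 = 19 remainder 1. Last occurrence in the window: #20 on 1981-05-06.
Occurrences #2 through #20: 19 in total.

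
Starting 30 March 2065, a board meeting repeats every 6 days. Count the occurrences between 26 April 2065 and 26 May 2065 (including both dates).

5

Occurrences land 6·i days after 30 March 2065 for i = 0, 1, 2, …
26 April 2065 is 27 days after the start; 27 ÷ 6 = 4 remainder 3; since the remainder is 3, round up to i = 5. First occurrence in the window: #6 on 29 April 2065 (5×6 = 30 days in).
26 May 2065 is 57 days after the start; 57 ÷ 6 = 9 remainder 3. Last occurrence in the window: #10 on 23 May 2065.
Occurrences #6 through #10: 5 in total.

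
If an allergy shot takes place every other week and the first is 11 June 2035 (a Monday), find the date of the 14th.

10 December 2035

The 14th occurrence is 13 intervals after the first: 13 × 14 = 182 days after 11 June 2035.
June has 30 days — 19 days to the end of June leaves 163.
July has 31 days (132 left).
August has 31 days (101 left).
September has 30 days (71 left).
October has 31 days (40 left).
November has 30 days (10 left).
10 days into December → 10 December 2035.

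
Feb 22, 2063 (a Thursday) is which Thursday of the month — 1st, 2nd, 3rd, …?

Day 22 falls in week ⌈22/7⌉ of the month.
Days 1–7 hold the 1st Thursday, 8–14 the 2nd, 15–21 the 3rd, 22–28 the 4th, 29–31 the 5th.
22 is in the range for the 4th.

4th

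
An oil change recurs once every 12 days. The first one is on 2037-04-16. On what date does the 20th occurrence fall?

2037-11-30

The 20th occurrence is 19 intervals after the first: 19 × 12 = 228 days after 2037-04-16.
April has 30 days — 14 days to the end of April leaves 214.
May has 31 days (183 left).
June has 30 days (153 left).
July has 31 days (122 left).
August has 31 days (91 left).
September has 30 days (61 left).
October has 31 days (30 left).
30 days into November → 2037-11-30.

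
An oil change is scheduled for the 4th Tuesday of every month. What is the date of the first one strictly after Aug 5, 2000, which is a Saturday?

Aug 2000 starts on a Tuesday; its first Tuesday is the 1st, so the 4th Tuesday is the 22nd — Aug 22, 2000.
Aug 22, 2000 is after Aug 5, 2000, so that is the next one.

Aug 22, 2000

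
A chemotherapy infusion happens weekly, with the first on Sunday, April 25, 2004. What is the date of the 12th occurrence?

The 12th occurrence is 11 intervals after the first: 11 × 7 = 77 days after April 25, 2004.
April has 30 days — 5 days to the end of April leaves 72.
May has 31 days (41 left).
June has 30 days (11 left).
11 days into July → July 11, 2004.

July 11, 2004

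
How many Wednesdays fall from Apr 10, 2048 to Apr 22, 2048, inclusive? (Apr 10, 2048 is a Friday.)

2

Apr 10, 2048 is a Friday; the first Wednesday on or after it is Apr 15, 2048 (5 days later).
From Apr 15, 2048 to Apr 22, 2048 is 22 − 15 = 7 days.
7 ÷ 7 = 1 full weeks with remainder 0, so 1 more Wednesdays after the first → 2.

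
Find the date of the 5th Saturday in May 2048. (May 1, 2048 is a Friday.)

May 2048 begins on a Friday, so the first Saturday is May 2 (1 day later).
The 5th Saturday is 4 weeks later: 2 + 28 = 30.

May 30, 2048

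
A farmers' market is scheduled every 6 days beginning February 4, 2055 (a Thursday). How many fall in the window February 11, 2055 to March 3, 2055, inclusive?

3

Occurrences land 6·i days after February 4, 2055 for i = 0, 1, 2, …
February 11, 2055 is 7 days after the start; 7 ÷ 6 = 1 remainder 1; since the remainder is 1, round up to i = 2. First occurrence in the window: #3 on February 16, 2055 (2×6 = 12 days in).
March 3, 2055 is 27 days after the start; 27 ÷ 6 = 4 remainder 3. Last occurrence in the window: #5 on February 28, 2055.
Occurrences #3 through #5: 3 in total.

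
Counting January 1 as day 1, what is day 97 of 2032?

January has 31 days (97 − 31 = 66 remain).
February has 29 days (66 − 29 = 37 remain).
March has 31 days (37 − 31 = 6 remain).
6 into April → April 6.

April 6, 2032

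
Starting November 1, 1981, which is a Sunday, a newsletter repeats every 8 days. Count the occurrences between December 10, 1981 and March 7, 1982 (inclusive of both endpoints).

11

Occurrences land 8·i days after November 1, 1981 for i = 0, 1, 2, …
December 10, 1981 is 39 days after the start; 39 ÷ 8 = 4 remainder 7; since the remainder is 7, round up to i = 5. First occurrence in the window: #6 on December 11, 1981 (5×8 = 40 days in).
March 7, 1982 is 126 days after the start; 126 ÷ 8 = 15 remainder 6. Last occurrence in the window: #16 on March 1, 1982.
Occurrences #6 through #16: 11 in total.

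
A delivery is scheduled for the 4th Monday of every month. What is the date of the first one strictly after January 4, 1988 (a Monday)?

January 1988 starts on a Friday; its first Monday is the 4th, so the 4th Monday is the 25th — January 25, 1988.
January 25, 1988 is after January 4, 1988, so that is the next one.

January 25, 1988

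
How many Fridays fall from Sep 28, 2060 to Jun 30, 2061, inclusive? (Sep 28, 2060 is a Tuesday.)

Sep 28, 2060 is a Tuesday; the first Friday on or after it is Oct 1, 2060 (3 days later).
From Oct 1, 2060 to Jun 30, 2061: 30 + 30 + 31 + 31 + 28 + 31 + 30 + 31 + 30 = 272 days (rest of Oct, Nov, Dec, Jan, Feb, Mar, Apr, May, Jun).
272 ÷ 7 = 38 full weeks with remainder 6, so 38 more Fridays after the first → 39.

39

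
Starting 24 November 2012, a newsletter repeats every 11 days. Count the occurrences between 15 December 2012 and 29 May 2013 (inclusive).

Occurrences land 11·i days after 24 November 2012 for i = 0, 1, 2, …
15 December 2012 is 21 days after the start; 21 ÷ 11 = 1 remainder 10; since the remainder is 10, round up to i = 2. First occurrence in the window: #3 on 16 December 2012 (2×11 = 22 days in).
29 May 2013 is 186 days after the start; 186 ÷ 11 = 16 remainder 10. Last occurrence in the window: #17 on 19 May 2013.
Occurrences #3 through #17: 15 in total.

15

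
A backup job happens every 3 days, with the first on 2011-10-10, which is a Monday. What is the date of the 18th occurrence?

The 18th occurrence is 17 intervals after the first: 17 × 3 = 51 days after 2011-10-10.
October has 31 days — 21 days to the end of October leaves 30.
30 days into November → 2011-11-30.

2011-11-30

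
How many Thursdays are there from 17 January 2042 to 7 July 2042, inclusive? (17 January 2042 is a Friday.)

24

17 January 2042 is a Friday; the first Thursday on or after it is 23 January 2042 (6 days later).
From 23 January 2042 to 7 July 2042: 8 + 28 + 31 + 30 + 31 + 30 + 7 = 165 days (rest of January, February, March, April, May, June, July).
165 ÷ 7 = 23 full weeks with remainder 4, so 23 more Thursdays after the first → 24.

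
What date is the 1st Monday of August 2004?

2 August 2004

The first Monday of August 2004 is August 2.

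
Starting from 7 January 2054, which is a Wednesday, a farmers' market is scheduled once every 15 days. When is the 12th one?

The 12th occurrence is 11 intervals after the first: 11 × 15 = 165 days after 7 January 2054.
January has 31 days — 24 days to the end of January leaves 141.
February has 28 days (113 left).
March has 31 days (82 left).
April has 30 days (52 left).
May has 31 days (21 left).
21 days into June → 21 June 2054.

21 June 2054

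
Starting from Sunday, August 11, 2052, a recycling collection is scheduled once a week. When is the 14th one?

November 10, 2052

The 14th occurrence is 13 intervals after the first: 13 × 7 = 91 days after August 11, 2052.
August has 31 days — 20 days to the end of August leaves 71.
September has 30 days (41 left).
October has 31 days (10 left).
10 days into November → November 10, 2052.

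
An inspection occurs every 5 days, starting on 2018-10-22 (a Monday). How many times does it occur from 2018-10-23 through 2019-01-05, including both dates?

15

Occurrences land 5·i days after 2018-10-22 for i = 0, 1, 2, …
2018-10-23 is 1 day after the start; 1 ÷ 5 = 0 remainder 1; since the remainder is 1, round up to i = 1. First occurrence in the window: #2 on 2018-10-27 (1×5 = 5 days in).
2019-01-05 is 75 days after the start; 75 ÷ 5 = 15 remainder 0. Last occurrence in the window: #16 on 2019-01-05.
Occurrences #2 through #16: 15 in total.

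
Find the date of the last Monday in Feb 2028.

Feb 28, 2028

Feb 2028 begins on a Tuesday, so the first Monday is Feb 7 (6 days later).
Feb 2028 has 29 days. Adding weeks: 7, 14, 21, 28 — the last one ≤ 29 is the 28th.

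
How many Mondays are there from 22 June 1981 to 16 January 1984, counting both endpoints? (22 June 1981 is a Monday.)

135

22 June 1981 is a Monday; the first Monday on or after it is 22 June 1981.
From 22 June 1981 to 16 January 1984: 192 + 365 + 365 + 16 = 938 days (rest of 1981, 1982, 1983, to 16 January 1984 in 1984).
938 ÷ 7 = 134 full weeks with remainder 0, so 134 more Mondays after the first → 135.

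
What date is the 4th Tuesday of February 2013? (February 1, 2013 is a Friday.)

February 2013 begins on a Friday, so the first Tuesday is February 5 (4 days later).
The 4th Tuesday is 3 weeks later: 5 + 21 = 26.

February 26, 2013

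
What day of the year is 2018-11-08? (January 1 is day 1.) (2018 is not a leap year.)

312

Days in months before November: 31 + 28 + 31 + 30 + 31 + 30 + 31 + 31 + 30 + 31 = 304.
Plus 8 days into November → day 312.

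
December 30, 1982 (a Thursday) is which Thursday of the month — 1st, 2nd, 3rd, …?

5th

Day 30 falls in week ⌈30/7⌉ of the month.
Days 1–7 hold the 1st Thursday, 8–14 the 2nd, 15–21 the 3rd, 22–28 the 4th, 29–31 the 5th.
30 is in the range for the 5th.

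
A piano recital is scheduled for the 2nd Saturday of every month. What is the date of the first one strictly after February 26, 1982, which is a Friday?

February 1982 starts on a Monday; its first Saturday is the 6th, so the 2nd Saturday is the 13th — February 13, 1982.
That is not after February 26, 1982, so look at March 1982.
March 1982 starts on a Monday; its first Saturday is the 6th, so the 2nd Saturday is the 13th — March 13, 1982.

March 13, 1982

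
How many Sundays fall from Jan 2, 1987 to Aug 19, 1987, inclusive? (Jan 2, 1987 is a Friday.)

33

Jan 2, 1987 is a Friday; the first Sunday on or after it is Jan 4, 1987 (2 days later).
From Jan 4, 1987 to Aug 19, 1987: 27 + 28 + 31 + 30 + 31 + 30 + 31 + 19 = 227 days (rest of Jan, Feb, Mar, Apr, May, Jun, Jul, Aug).
227 ÷ 7 = 32 full weeks with remainder 3, so 32 more Sundays after the first → 33.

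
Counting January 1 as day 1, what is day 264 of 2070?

Sep 21, 2070

Jan has 31 days (264 − 31 = 233 remain).
Feb has 28 days (233 − 28 = 205 remain).
Mar has 31 days (205 − 31 = 174 remain).
Apr has 30 days (174 − 30 = 144 remain).
May has 31 days (144 − 31 = 113 remain).
Jun has 30 days (113 − 30 = 83 remain).
Jul has 31 days (83 − 31 = 52 remain).
Aug has 31 days (52 − 31 = 21 remain).
21 into Sep → Sep 21.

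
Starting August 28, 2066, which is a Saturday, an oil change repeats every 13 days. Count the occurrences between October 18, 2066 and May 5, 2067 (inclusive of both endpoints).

16

Occurrences land 13·i days after August 28, 2066 for i = 0, 1, 2, …
October 18, 2066 is 51 days after the start; 51 ÷ 13 = 3 remainder 12; since the remainder is 12, round up to i = 4. First occurrence in the window: #5 on October 19, 2066 (4×13 = 52 days in).
May 5, 2067 is 250 days after the start; 250 ÷ 13 = 19 remainder 3. Last occurrence in the window: #20 on May 2, 2067.
Occurrences #5 through #20: 16 in total.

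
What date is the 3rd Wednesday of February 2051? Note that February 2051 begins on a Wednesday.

February 15, 2051

February 2051 begins on a Wednesday, so the first Wednesday is February 1.
The 3rd Wednesday is 2 weeks later: 1 + 14 = 15.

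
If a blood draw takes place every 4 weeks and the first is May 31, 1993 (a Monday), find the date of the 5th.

September 20, 1993

The 5th occurrence is 4 intervals after the first: 4 × 28 = 112 days after May 31, 1993.
May has 31 days — 0 days to the end of May leaves 112.
June has 30 days (82 left).
July has 31 days (51 left).
August has 31 days (20 left).
20 days into September → September 20, 1993.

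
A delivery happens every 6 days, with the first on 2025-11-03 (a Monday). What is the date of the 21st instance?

2026-03-03

The 21st occurrence is 20 intervals after the first: 20 × 6 = 120 days after 2025-11-03.
November has 30 days — 27 days to the end of November leaves 93.
December has 31 days (62 left).
January has 31 days (31 left).
February has 28 days (3 left).
3 days into March → 2026-03-03.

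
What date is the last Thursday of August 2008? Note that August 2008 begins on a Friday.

August 2008 begins on a Friday, so the first Thursday is August 7 (6 days later).
August 2008 has 31 days. Adding weeks: 7, 14, 21, 28 — the last one ≤ 31 is the 28th.

28 August 2008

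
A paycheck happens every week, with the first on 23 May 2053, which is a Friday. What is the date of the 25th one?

The 25th occurrence is 24 intervals after the first: 24 × 7 = 168 days after 23 May 2053.
May has 31 days — 8 days to the end of May leaves 160.
June has 30 days (130 left).
July has 31 days (99 left).
August has 31 days (68 left).
September has 30 days (38 left).
October has 31 days (7 left).
7 days into November → 7 November 2053.

7 November 2053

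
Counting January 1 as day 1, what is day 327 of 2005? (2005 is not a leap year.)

January has 31 days (327 − 31 = 296 remain).
February has 28 days (296 − 28 = 268 remain).
March has 31 days (268 − 31 = 237 remain).
April has 30 days (237 − 30 = 207 remain).
May has 31 days (207 − 31 = 176 remain).
June has 30 days (176 − 30 = 146 remain).
July has 31 days (146 − 31 = 115 remain).
August has 31 days (115 − 31 = 84 remain).
September has 30 days (84 − 30 = 54 remain).
October has 31 days (54 − 31 = 23 remain).
23 into November → November 23.

2005-11-23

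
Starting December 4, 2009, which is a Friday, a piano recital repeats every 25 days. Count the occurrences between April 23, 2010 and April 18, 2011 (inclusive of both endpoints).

Occurrences land 25·i days after December 4, 2009 for i = 0, 1, 2, …
April 23, 2010 is 140 days after the start; 140 ÷ 25 = 5 remainder 15; since the remainder is 15, round up to i = 6. First occurrence in the window: #7 on May 3, 2010 (6×25 = 150 days in).
April 18, 2011 is 500 days after the start; 500 ÷ 25 = 20 remainder 0. Last occurrence in the window: #21 on April 18, 2011.
Occurrences #7 through #21: 15 in total.

15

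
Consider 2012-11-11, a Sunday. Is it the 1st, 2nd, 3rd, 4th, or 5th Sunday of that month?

2nd

Day 11 falls in week ⌈11/7⌉ of the month.
Days 1–7 hold the 1st Sunday, 8–14 the 2nd, 15–21 the 3rd, 22–28 the 4th, 29–31 the 5th.
11 is in the range for the 2nd.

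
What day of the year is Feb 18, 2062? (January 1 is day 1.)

Days in months before Feb: 31 = 31.
Plus 18 days into Feb → day 49.

49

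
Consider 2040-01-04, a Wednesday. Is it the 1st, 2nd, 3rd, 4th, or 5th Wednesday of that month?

Day 4 falls in week ⌈4/7⌉ of the month.
Days 1–7 hold the 1st Wednesday, 8–14 the 2nd, 15–21 the 3rd, 22–28 the 4th, 29–31 the 5th.
4 is in the range for the 1st.

1st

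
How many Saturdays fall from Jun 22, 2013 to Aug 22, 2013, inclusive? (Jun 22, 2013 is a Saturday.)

9

Jun 22, 2013 is a Saturday; the first Saturday on or after it is Jun 22, 2013.
From Jun 22, 2013 to Aug 22, 2013: 8 + 31 + 22 = 61 days (rest of Jun, Jul, Aug).
61 ÷ 7 = 8 full weeks with remainder 5, so 8 more Saturdays after the first → 9.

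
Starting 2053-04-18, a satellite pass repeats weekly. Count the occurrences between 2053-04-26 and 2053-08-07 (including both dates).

14

Occurrences land 7·i days after 2053-04-18 for i = 0, 1, 2, …
2053-04-26 is 8 days after the start; 8 ÷ 7 = 1 remainder 1; since the remainder is 1, round up to i = 2. First occurrence in the window: #3 on 2053-05-02 (2×7 = 14 days in).
2053-08-07 is 111 days after the start; 111 ÷ 7 = 15 remainder 6. Last occurrence in the window: #16 on 2053-08-01.
Occurrences #3 through #16: 14 in total.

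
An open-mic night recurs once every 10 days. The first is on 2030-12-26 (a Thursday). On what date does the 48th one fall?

The 48th occurrence is 47 intervals after the first: 47 × 10 = 470 days after 2030-12-26.
December has 31 days — 5 days to the end of December leaves 465.
2031 has 365 days (100 left).
January has 31 days (69 left).
February has 29 days (40 left).
March has 31 days (9 left).
9 days into April → 2032-04-09.

2032-04-09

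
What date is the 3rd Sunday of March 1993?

March 1993 begins on a Monday, so the first Sunday is March 7 (6 days later).
The 3rd Sunday is 2 weeks later: 7 + 14 = 21.

21 March 1993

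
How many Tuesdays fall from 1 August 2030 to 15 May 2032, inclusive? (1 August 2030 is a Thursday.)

1 August 2030 is a Thursday; the first Tuesday on or after it is 6 August 2030 (5 days later).
From 6 August 2030 to 15 May 2032: 147 + 365 + 136 = 648 days (rest of 2030, 2031, to 15 May 2032 in 2032).
648 ÷ 7 = 92 full weeks with remainder 4, so 92 more Tuesdays after the first → 93.

93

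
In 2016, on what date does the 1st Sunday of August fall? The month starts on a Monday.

7 August 2016

August 2016 begins on a Monday, so the first Sunday is August 7 (6 days later).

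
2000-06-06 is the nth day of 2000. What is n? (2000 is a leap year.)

158

Days in months before June: 31 + 29 + 31 + 30 + 31 = 152.
Plus 6 days into June → day 158.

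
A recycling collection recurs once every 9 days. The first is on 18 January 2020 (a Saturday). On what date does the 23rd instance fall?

The 23rd occurrence is 22 intervals after the first: 22 × 9 = 198 days after 18 January 2020.
January has 31 days — 13 days to the end of January leaves 185.
February has 29 days (156 left).
March has 31 days (125 left).
April has 30 days (95 left).
May has 31 days (64 left).
June has 30 days (34 left).
July has 31 days (3 left).
3 days into August → 3 August 2020.

3 August 2020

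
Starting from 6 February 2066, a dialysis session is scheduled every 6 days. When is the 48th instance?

15 November 2066

The 48th occurrence is 47 intervals after the first: 47 × 6 = 282 days after 6 February 2066.
February has 28 days — 22 days to the end of February leaves 260.
March has 31 days (229 left).
April has 30 days (199 left).
May has 31 days (168 left).
June has 30 days (138 left).
July has 31 days (107 left).
August has 31 days (76 left).
September has 30 days (46 left).
October has 31 days (15 left).
15 days into November → 15 November 2066.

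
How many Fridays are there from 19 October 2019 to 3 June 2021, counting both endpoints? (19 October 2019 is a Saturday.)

19 October 2019 is a Saturday; the first Friday on or after it is 25 October 2019 (6 days later).
From 25 October 2019 to 3 June 2021: 67 + 366 + 154 = 587 days (rest of 2019, 2020, to 3 June 2021 in 2021).
587 ÷ 7 = 83 full weeks with remainder 6, so 83 more Fridays after the first → 84.

84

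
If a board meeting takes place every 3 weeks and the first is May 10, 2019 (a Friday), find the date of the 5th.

The 5th occurrence is 4 intervals after the first: 4 × 21 = 84 days after May 10, 2019.
May has 31 days — 21 days to the end of May leaves 63.
Jun has 30 days (33 left).
Jul has 31 days (2 left).
2 days into Aug → Aug 2, 2019.

Aug 2, 2019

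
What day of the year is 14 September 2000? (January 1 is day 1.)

Days in months before September: 31 + 29 + 31 + 30 + 31 + 30 + 31 + 31 = 244.
Plus 14 days into September → day 258.

258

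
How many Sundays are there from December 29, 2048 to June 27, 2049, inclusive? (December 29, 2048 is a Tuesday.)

December 29, 2048 is a Tuesday; the first Sunday on or after it is January 3, 2049 (5 days later).
From January 3, 2049 to June 27, 2049: 28 + 28 + 31 + 30 + 31 + 27 = 175 days (rest of January, February, March, April, May, June).
175 ÷ 7 = 25 full weeks with remainder 0, so 25 more Sundays after the first → 26.

26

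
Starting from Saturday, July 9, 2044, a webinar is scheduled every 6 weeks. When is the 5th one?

December 24, 2044

The 5th occurrence is 4 intervals after the first: 4 × 42 = 168 days after July 9, 2044.
July has 31 days — 22 days to the end of July leaves 146.
August has 31 days (115 left).
September has 30 days (85 left).
October has 31 days (54 left).
November has 30 days (24 left).
24 days into December → December 24, 2044.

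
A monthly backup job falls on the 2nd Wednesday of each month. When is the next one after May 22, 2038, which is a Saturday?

June 9, 2038

May 2038 starts on a Saturday; its first Wednesday is the 5th, so the 2nd Wednesday is the 12th — May 12, 2038.
That is not after May 22, 2038, so look at June 2038.
June 2038 starts on a Tuesday; its first Wednesday is the 2nd, so the 2nd Wednesday is the 9th — June 9, 2038.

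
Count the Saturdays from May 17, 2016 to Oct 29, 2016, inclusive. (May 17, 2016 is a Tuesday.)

24

May 17, 2016 is a Tuesday; the first Saturday on or after it is May 21, 2016 (4 days later).
From May 21, 2016 to Oct 29, 2016: 10 + 30 + 31 + 31 + 30 + 29 = 161 days (rest of May, Jun, Jul, Aug, Sep, Oct).
161 ÷ 7 = 23 full weeks with remainder 0, so 23 more Saturdays after the first → 24.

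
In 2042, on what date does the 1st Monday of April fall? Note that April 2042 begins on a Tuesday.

April 2042 begins on a Tuesday, so the first Monday is April 7 (6 days later).

April 7, 2042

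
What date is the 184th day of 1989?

January has 31 days (184 − 31 = 153 remain).
February has 28 days (153 − 28 = 125 remain).
March has 31 days (125 − 31 = 94 remain).
April has 30 days (94 − 30 = 64 remain).
May has 31 days (64 − 31 = 33 remain).
June has 30 days (33 − 30 = 3 remain).
3 into July → July 3.

July 3, 1989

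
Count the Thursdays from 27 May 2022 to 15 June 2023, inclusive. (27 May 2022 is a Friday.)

27 May 2022 is a Friday; the first Thursday on or after it is 2 June 2022 (6 days later).
From 2 June 2022 to 15 June 2023: 212 + 166 = 378 days (rest of 2022, to 15 June 2023 in 2023).
378 ÷ 7 = 54 full weeks with remainder 0, so 54 more Thursdays after the first → 55.

55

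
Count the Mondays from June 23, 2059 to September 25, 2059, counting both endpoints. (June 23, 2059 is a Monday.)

June 23, 2059 is a Monday; the first Monday on or after it is June 23, 2059.
From June 23, 2059 to September 25, 2059: 7 + 31 + 31 + 25 = 94 days (rest of June, July, August, September).
94 ÷ 7 = 13 full weeks with remainder 3, so 13 more Mondays after the first → 14.

14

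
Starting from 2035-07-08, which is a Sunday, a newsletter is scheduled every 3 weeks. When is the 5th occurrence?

2035-09-30

The 5th occurrence is 4 intervals after the first: 4 × 21 = 84 days after 2035-07-08.
July has 31 days — 23 days to the end of July leaves 61.
August has 31 days (30 left).
30 days into September → 2035-09-30.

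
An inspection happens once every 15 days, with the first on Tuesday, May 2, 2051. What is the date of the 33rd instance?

Aug 24, 2052

The 33rd occurrence is 32 intervals after the first: 32 × 15 = 480 days after May 2, 2051.
May has 31 days — 29 days to the end of May leaves 451.
From end of May to end of 2051 is 214 days (237 left).
Jan has 31 days (206 left).
Feb has 29 days (177 left).
Mar has 31 days (146 left).
Apr has 30 days (116 left).
May has 31 days (85 left).
Jun has 30 days (55 left).
Jul has 31 days (24 left).
24 days into Aug → Aug 24, 2052.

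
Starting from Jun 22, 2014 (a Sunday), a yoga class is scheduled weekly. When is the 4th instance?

Jul 13, 2014

The 4th occurrence is 3 intervals after the first: 3 × 7 = 21 days after Jun 22, 2014.
Jun has 30 days — 8 days to the end of Jun leaves 13.
13 days into Jul → Jul 13, 2014.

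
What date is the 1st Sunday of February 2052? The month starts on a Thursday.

February 2052 begins on a Thursday, so the first Sunday is February 4 (3 days later).

2052-02-04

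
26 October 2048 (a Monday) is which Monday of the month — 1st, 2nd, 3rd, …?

Day 26 falls in week ⌈26/7⌉ of the month.
Days 1–7 hold the 1st Monday, 8–14 the 2nd, 15–21 the 3rd, 22–28 the 4th, 29–31 the 5th.
26 is in the range for the 4th.

4th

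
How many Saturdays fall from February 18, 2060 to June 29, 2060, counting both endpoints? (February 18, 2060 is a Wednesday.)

19

February 18, 2060 is a Wednesday; the first Saturday on or after it is February 21, 2060 (3 days later).
From February 21, 2060 to June 29, 2060: 8 + 31 + 30 + 31 + 29 = 129 days (rest of February, March, April, May, June).
129 ÷ 7 = 18 full weeks with remainder 3, so 18 more Saturdays after the first → 19.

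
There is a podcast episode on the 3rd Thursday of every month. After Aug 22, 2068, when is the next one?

Aug 2068 starts on a Wednesday; its first Thursday is the 2nd, so the 3rd Thursday is the 16th — Aug 16, 2068.
That is not after Aug 22, 2068, so look at Sep 2068.
Sep 2068 starts on a Saturday; its first Thursday is the 6th, so the 3rd Thursday is the 20th — Sep 20, 2068.

Sep 20, 2068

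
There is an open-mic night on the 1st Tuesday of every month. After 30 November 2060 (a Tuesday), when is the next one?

7 December 2060

November 2060 starts on a Monday, so its 1st Tuesday is 2 November 2060 (1 day in).
That is not after 30 November 2060, so look at December 2060.
December 2060 starts on a Wednesday, so its 1st Tuesday is 7 December 2060 (6 days in).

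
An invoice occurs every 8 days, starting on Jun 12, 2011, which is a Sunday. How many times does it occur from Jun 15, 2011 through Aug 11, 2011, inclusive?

7

Occurrences land 8·i days after Jun 12, 2011 for i = 0, 1, 2, …
Jun 15, 2011 is 3 days after the start; 3 ÷ 8 = 0 remainder 3; since the remainder is 3, round up to i = 1. First occurrence in the window: #2 on Jun 20, 2011 (1×8 = 8 days in).
Aug 11, 2011 is 60 days after the start; 60 ÷ 8 = 7 remainder 4. Last occurrence in the window: #8 on Aug 7, 2011.
Occurrences #2 through #8: 7 in total.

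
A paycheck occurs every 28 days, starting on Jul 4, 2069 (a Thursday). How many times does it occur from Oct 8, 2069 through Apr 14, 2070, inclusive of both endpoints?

Occurrences land 28·i days after Jul 4, 2069 for i = 0, 1, 2, …
Oct 8, 2069 is 96 days after the start; 96 ÷ 28 = 3 remainder 12; since the remainder is 12, round up to i = 4. First occurrence in the window: #5 on Oct 24, 2069 (4×28 = 112 days in).
Apr 14, 2070 is 284 days after the start; 284 ÷ 28 = 10 remainder 4. Last occurrence in the window: #11 on Apr 10, 2070.
Occurrences #5 through #11: 7 in total.

7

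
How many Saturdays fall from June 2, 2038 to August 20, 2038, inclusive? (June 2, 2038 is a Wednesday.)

June 2, 2038 is a Wednesday; the first Saturday on or after it is June 5, 2038 (3 days later).
From June 5, 2038 to August 20, 2038: 25 + 31 + 20 = 76 days (rest of June, July, August).
76 ÷ 7 = 10 full weeks with remainder 6, so 10 more Saturdays after the first → 11.

11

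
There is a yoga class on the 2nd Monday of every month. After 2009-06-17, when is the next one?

2009-07-13

June 2009 starts on a Monday; its first Monday is the 1st, so the 2nd Monday is the 8th — 2009-06-08.
That is not after 2009-06-17, so look at July 2009.
July 2009 starts on a Wednesday; its first Monday is the 6th, so the 2nd Monday is the 13th — 2009-07-13.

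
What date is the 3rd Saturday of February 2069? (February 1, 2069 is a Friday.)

February 2069 begins on a Friday, so the first Saturday is February 2 (1 day later).
The 3rd Saturday is 2 weeks later: 2 + 14 = 16.

2069-02-16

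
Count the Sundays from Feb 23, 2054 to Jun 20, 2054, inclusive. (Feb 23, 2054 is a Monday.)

Feb 23, 2054 is a Monday; the first Sunday on or after it is Mar 1, 2054 (6 days later).
From Mar 1, 2054 to Jun 20, 2054: 30 + 30 + 31 + 20 = 111 days (rest of Mar, Apr, May, Jun).
111 ÷ 7 = 15 full weeks with remainder 6, so 15 more Sundays after the first → 16.

16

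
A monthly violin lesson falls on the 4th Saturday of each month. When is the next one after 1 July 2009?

25 July 2009

July 2009 starts on a Wednesday; its first Saturday is the 4th, so the 4th Saturday is the 25th — 25 July 2009.
25 July 2009 is after 1 July 2009, so that is the next one.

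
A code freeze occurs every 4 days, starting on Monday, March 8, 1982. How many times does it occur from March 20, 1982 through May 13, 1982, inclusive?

Occurrences land 4·i days after March 8, 1982 for i = 0, 1, 2, …
March 20, 1982 is 12 days after the start; 12 ÷ 4 = 3 remainder 0. First occurrence in the window: #4 on March 20, 1982 (3×4 = 12 days in).
May 13, 1982 is 66 days after the start; 66 ÷ 4 = 16 remainder 2. Last occurrence in the window: #17 on May 11, 1982.
Occurrences #4 through #17: 14 in total.

14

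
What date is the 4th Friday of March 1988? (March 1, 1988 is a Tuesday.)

March 1988 begins on a Tuesday, so the first Friday is March 4 (3 days later).
The 4th Friday is 3 weeks later: 4 + 21 = 25.

25 March 1988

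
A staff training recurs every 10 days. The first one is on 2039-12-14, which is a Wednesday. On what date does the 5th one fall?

2040-01-23

The 5th occurrence is 4 intervals after the first: 4 × 10 = 40 days after 2039-12-14.
December has 31 days — 17 days to the end of December leaves 23.
23 days into January → 2040-01-23.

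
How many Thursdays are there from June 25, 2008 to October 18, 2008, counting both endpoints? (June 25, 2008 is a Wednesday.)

17

June 25, 2008 is a Wednesday; the first Thursday on or after it is June 26, 2008 (1 day later).
From June 26, 2008 to October 18, 2008: 4 + 31 + 31 + 30 + 18 = 114 days (rest of June, July, August, September, October).
114 ÷ 7 = 16 full weeks with remainder 2, so 16 more Thursdays after the first → 17.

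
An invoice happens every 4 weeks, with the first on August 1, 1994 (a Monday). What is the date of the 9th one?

The 9th occurrence is 8 intervals after the first: 8 × 28 = 224 days after August 1, 1994.
August has 31 days — 30 days to the end of August leaves 194.
September has 30 days (164 left).
October has 31 days (133 left).
November has 30 days (103 left).
December has 31 days (72 left).
January has 31 days (41 left).
February has 28 days (13 left).
13 days into March → March 13, 1995.

March 13, 1995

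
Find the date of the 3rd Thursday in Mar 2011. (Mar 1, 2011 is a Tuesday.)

Mar 2011 begins on a Tuesday, so the first Thursday is Mar 3 (2 days later).
The 3rd Thursday is 2 weeks later: 3 + 14 = 17.

Mar 17, 2011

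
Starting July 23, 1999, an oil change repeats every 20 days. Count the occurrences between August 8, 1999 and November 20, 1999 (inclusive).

Occurrences land 20·i days after July 23, 1999 for i = 0, 1, 2, …
August 8, 1999 is 16 days after the start; 16 ÷ 20 = 0 remainder 16; since the remainder is 16, round up to i = 1. First occurrence in the window: #2 on August 12, 1999 (1×20 = 20 days in).
November 20, 1999 is 120 days after the start; 120 ÷ 20 = 6 remainder 0. Last occurrence in the window: #7 on November 20, 1999.
Occurrences #2 through #7: 6 in total.

6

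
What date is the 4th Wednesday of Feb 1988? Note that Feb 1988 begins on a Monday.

Feb 1988 begins on a Monday, so the first Wednesday is Feb 3 (2 days later).
The 4th Wednesday is 3 weeks later: 3 + 21 = 24.

Feb 24, 1988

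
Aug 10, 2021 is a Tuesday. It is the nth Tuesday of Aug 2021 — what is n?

2nd

Day 10 falls in week ⌈10/7⌉ of the month.
Days 1–7 hold the 1st Tuesday, 8–14 the 2nd, 15–21 the 3rd, 22–28 the 4th, 29–31 the 5th.
10 is in the range for the 2nd.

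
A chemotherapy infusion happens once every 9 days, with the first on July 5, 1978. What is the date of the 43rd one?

The 43rd occurrence is 42 intervals after the first: 42 × 9 = 378 days after July 5, 1978.
July has 31 days — 26 days to the end of July leaves 352.
August has 31 days (321 left).
September has 30 days (291 left).
October has 31 days (260 left).
November has 30 days (230 left).
December has 31 days (199 left).
January has 31 days (168 left).
February has 28 days (140 left).
March has 31 days (109 left).
April has 30 days (79 left).
May has 31 days (48 left).
June has 30 days (18 left).
18 days into July → July 18, 1979.

July 18, 1979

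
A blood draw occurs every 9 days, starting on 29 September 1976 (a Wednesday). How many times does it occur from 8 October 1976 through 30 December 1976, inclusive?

10

Occurrences land 9·i days after 29 September 1976 for i = 0, 1, 2, …
8 October 1976 is 9 days after the start; 9 ÷ 9 = 1 remainder 0. First occurrence in the window: #2 on 8 October 1976 (1×9 = 9 days in).
30 December 1976 is 92 days after the start; 92 ÷ 9 = 10 remainder 2. Last occurrence in the window: #11 on 28 December 1976.
Occurrences #2 through #11: 10 in total.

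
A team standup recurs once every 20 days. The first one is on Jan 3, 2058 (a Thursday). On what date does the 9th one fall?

Jun 12, 2058

The 9th occurrence is 8 intervals after the first: 8 × 20 = 160 days after Jan 3, 2058.
Jan has 31 days — 28 days to the end of Jan leaves 132.
Feb has 28 days (104 left).
Mar has 31 days (73 left).
Apr has 30 days (43 left).
May has 31 days (12 left).
12 days into Jun → Jun 12, 2058.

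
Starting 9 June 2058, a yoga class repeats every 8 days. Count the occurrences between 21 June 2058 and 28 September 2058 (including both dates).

Occurrences land 8·i days after 9 June 2058 for i = 0, 1, 2, …
21 June 2058 is 12 days after the start; 12 ÷ 8 = 1 remainder 4; since the remainder is 4, round up to i = 2. First occurrence in the window: #3 on 25 June 2058 (2×8 = 16 days in).
28 September 2058 is 111 days after the start; 111 ÷ 8 = 13 remainder 7. Last occurrence in the window: #14 on 21 September 2058.
Occurrences #3 through #14: 12 in total.

12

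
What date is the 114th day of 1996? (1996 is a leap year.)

January has 31 days (114 − 31 = 83 remain).
February has 29 days (83 − 29 = 54 remain).
March has 31 days (54 − 31 = 23 remain).
23 into April → April 23.

April 23, 1996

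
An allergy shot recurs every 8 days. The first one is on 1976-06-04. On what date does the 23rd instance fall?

1976-11-27

The 23rd occurrence is 22 intervals after the first: 22 × 8 = 176 days after 1976-06-04.
June has 30 days — 26 days to the end of June leaves 150.
July has 31 days (119 left).
August has 31 days (88 left).
September has 30 days (58 left).
October has 31 days (27 left).
27 days into November → 1976-11-27.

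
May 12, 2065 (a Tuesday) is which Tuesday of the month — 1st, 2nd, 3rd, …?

Day 12 falls in week ⌈12/7⌉ of the month.
Days 1–7 hold the 1st Tuesday, 8–14 the 2nd, 15–21 the 3rd, 22–28 the 4th, 29–31 the 5th.
12 is in the range for the 2nd.

2nd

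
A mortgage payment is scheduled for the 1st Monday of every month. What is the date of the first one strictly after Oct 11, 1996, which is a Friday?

Oct 1996 starts on a Tuesday, so its 1st Monday is Oct 7, 1996 (6 days in).
That is not after Oct 11, 1996, so look at Nov 1996.
Nov 1996 starts on a Friday, so its 1st Monday is Nov 4, 1996 (3 days in).

Nov 4, 1996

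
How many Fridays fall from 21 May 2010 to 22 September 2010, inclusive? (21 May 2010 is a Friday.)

21 May 2010 is a Friday; the first Friday on or after it is 21 May 2010.
From 21 May 2010 to 22 September 2010: 10 + 30 + 31 + 31 + 22 = 124 days (rest of May, June, July, August, September).
124 ÷ 7 = 17 full weeks with remainder 5, so 17 more Fridays after the first → 18.

18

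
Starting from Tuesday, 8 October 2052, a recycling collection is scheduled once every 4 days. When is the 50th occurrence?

22 April 2053

The 50th occurrence is 49 intervals after the first: 49 × 4 = 196 days after 8 October 2052.
October has 31 days — 23 days to the end of October leaves 173.
November has 30 days (143 left).
December has 31 days (112 left).
January has 31 days (81 left).
February has 28 days (53 left).
March has 31 days (22 left).
22 days into April → 22 April 2053.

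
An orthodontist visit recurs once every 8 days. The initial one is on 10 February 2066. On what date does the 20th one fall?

12 July 2066

The 20th occurrence is 19 intervals after the first: 19 × 8 = 152 days after 10 February 2066.
February has 28 days — 18 days to the end of February leaves 134.
March has 31 days (103 left).
April has 30 days (73 left).
May has 31 days (42 left).
June has 30 days (12 left).
12 days into July → 12 July 2066.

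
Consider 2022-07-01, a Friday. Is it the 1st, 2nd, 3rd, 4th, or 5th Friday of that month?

Day 1 falls in week ⌈1/7⌉ of the month.
Days 1–7 hold the 1st Friday, 8–14 the 2nd, 15–21 the 3rd, 22–28 the 4th, 29–31 the 5th.
1 is in the range for the 1st.

1st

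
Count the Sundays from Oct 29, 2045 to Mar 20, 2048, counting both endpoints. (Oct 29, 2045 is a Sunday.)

Oct 29, 2045 is a Sunday; the first Sunday on or after it is Oct 29, 2045.
From Oct 29, 2045 to Mar 20, 2048: 63 + 365 + 365 + 80 = 873 days (rest of 2045, 2046, 2047, to Mar 20, 2048 in 2048).
873 ÷ 7 = 124 full weeks with remainder 5, so 124 more Sundays after the first → 125.

125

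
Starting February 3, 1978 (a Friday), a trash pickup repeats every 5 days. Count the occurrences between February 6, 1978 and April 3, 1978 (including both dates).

Occurrences land 5·i days after February 3, 1978 for i = 0, 1, 2, …
February 6, 1978 is 3 days after the start; 3 ÷ 5 = 0 remainder 3; since the remainder is 3, round up to i = 1. First occurrence in the window: #2 on February 8, 1978 (1×5 = 5 days in).
April 3, 1978 is 59 days after the start; 59 ÷ 5 = 11 remainder 4. Last occurrence in the window: #12 on March 30, 1978.
Occurrences #2 through #12: 11 in total.

11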